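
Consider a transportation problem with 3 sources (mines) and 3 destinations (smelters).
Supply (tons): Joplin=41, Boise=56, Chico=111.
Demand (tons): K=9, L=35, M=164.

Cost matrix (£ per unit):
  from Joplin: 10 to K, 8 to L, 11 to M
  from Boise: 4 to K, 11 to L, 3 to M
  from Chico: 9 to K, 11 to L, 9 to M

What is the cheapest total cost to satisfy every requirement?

1507

A cheapest plan:
  Joplin–K: 6 × £10 = £60
  Joplin–L: 35 × £8 = £280
  Boise–M: 56 × £3 = £168
  Chico–K: 3 × £9 = £27
  Chico–M: 108 × £9 = £972
Total = 60 + 280 + 168 + 27 + 972 = £1507.
(Supply check: Joplin ships 41; Boise ships 56; Chico ships 111.)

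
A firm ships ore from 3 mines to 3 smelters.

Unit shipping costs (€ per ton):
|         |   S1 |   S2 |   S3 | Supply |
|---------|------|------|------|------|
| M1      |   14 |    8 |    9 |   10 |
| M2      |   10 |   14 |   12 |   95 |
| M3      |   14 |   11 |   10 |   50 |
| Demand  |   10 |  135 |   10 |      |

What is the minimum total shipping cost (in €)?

A cheapest plan:
  M1→S2: 10 × €8 = €80
  M2→S1: 10 × €10 = €100
  M2→S2: 75 × €14 = €1050
  M2→S3: 10 × €12 = €120
  M3→S2: 50 × €11 = €550
Total = 80 + 100 + 1050 + 120 + 550 = €1900.
(Supply check: M1 ships 10; M2 ships 95; M3 ships 50.)

1900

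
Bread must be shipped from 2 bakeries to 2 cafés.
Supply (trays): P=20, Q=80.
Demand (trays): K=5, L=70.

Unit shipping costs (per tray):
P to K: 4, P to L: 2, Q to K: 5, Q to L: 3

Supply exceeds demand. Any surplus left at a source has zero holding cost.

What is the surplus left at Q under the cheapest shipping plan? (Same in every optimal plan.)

An optimal plan:
  P->L: 20 trays
  Q->K: 5 trays
  Q->L: 50 trays
Total cost = 215.
Q ships 55 of its 80, leaving 25.

25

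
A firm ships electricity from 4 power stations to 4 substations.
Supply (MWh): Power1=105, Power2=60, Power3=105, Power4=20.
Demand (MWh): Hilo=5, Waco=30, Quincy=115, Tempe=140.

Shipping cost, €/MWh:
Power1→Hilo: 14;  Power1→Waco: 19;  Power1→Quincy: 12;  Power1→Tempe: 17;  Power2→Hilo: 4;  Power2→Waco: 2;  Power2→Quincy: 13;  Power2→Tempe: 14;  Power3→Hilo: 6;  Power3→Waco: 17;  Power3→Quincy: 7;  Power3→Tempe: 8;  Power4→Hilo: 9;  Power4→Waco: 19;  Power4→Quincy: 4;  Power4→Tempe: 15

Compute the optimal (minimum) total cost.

2660

A cheapest plan:
  Power1→Quincy: 95 × €12 = €1140
  Power1→Tempe: 10 × €17 = €170
  Power2→Hilo: 5 × €4 = €20
  Power2→Waco: 30 × €2 = €60
  Power2→Tempe: 25 × €14 = €350
  Power3→Tempe: 105 × €8 = €840
  Power4→Quincy: 20 × €4 = €80
Total = 1140 + 170 + 20 + 60 + 350 + 840 + 80 = €2660.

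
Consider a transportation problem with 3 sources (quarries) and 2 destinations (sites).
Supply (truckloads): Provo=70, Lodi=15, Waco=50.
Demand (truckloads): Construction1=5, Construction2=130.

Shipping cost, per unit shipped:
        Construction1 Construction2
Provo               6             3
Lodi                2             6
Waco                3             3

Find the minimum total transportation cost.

An optimal shipping plan:
  Provo→Construction2: 70 × 3 = 210
  Lodi→Construction1: 5 × 2 = 10
  Lodi→Construction2: 10 × 6 = 60
  Waco→Construction2: 50 × 3 = 150
Total = 210 + 10 + 60 + 150 = 430.

430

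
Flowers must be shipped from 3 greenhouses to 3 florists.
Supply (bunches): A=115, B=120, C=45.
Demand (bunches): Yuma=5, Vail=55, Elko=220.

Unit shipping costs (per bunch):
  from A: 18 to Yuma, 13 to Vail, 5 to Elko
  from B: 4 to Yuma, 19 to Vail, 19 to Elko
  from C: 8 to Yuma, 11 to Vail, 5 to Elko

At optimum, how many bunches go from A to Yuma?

Solving gives:
  A→Elko: 115 × 5 = 575
  B→Yuma: 5 × 4 = 20
  B→Vail: 55 × 19 = 1045
  B→Elko: 60 × 19 = 1140
  C→Elko: 45 × 5 = 225
Total cost = 3005.
The route A→Yuma is not used.

0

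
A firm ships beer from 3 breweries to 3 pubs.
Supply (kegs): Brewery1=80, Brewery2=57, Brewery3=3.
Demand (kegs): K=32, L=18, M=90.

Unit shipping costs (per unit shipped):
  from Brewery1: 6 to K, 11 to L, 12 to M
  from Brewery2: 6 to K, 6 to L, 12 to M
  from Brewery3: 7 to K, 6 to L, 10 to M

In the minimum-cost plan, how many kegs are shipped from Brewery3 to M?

3

The minimum-cost plan:
  Brewery1 to M: 80 kegs
  Brewery2 to K: 32 kegs
  Brewery2 to L: 18 kegs
  Brewery2 to M: 7 kegs
  Brewery3 to M: 3 kegs
Total cost = 1374.
So Brewery3→M carries 3 kegs.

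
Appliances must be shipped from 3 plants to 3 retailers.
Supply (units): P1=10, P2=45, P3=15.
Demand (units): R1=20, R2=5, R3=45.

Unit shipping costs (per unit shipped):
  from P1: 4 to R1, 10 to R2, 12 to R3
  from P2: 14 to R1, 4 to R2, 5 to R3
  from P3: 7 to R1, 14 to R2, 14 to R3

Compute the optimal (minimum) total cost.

A cheapest plan:
  P1–R1: 5 × 4 = 20
  P1–R2: 5 × 10 = 50
  P2–R3: 45 × 5 = 225
  P3–R1: 15 × 7 = 105
Total = 20 + 50 + 225 + 105 = 400.
(Supply check: P1 ships 10; P2 ships 45; P3 ships 15.)

400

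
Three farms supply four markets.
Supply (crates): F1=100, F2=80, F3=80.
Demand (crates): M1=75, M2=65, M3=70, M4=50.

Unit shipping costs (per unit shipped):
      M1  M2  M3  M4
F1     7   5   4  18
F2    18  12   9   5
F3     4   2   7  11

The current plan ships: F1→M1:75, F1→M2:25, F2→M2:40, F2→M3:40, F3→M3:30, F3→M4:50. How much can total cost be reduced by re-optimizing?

Current plan cost = 75·7 + 25·5 + 40·12 + 40·9 + 30·7 + 50·11 = 2250.
Optimal plan:
  F1 to M2: 60 × 5 = 300
  F1 to M3: 40 × 4 = 160
  F2 to M3: 30 × 9 = 270
  F2 to M4: 50 × 5 = 250
  F3 to M1: 75 × 4 = 300
  F3 to M2: 5 × 2 = 10
Optimal cost = 1290.
Saving = 2250 − 1290 = 960.

960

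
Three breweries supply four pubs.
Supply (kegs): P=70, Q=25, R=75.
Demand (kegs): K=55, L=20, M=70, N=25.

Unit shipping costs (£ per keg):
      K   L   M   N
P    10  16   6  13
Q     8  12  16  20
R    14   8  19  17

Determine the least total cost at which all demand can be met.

1625

One minimum-cost allocation:
  P to M: 70 × £6 = £420
  Q to K: 25 × £8 = £200
  R to K: 30 × £14 = £420
  R to L: 20 × £8 = £160
  R to N: 25 × £17 = £425
Total = 420 + 200 + 420 + 160 + 425 = £1625.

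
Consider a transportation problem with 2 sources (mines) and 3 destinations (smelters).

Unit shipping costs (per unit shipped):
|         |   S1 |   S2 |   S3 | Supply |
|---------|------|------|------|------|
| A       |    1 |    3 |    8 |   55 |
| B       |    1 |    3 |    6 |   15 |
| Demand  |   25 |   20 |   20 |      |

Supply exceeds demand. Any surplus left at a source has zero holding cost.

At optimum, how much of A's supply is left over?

Minimum-cost shipments:
  A->S1: 25 × 1 = 25
  A->S2: 20 × 3 = 60
  A->S3: 5 × 8 = 40
  B->S3: 15 × 6 = 90
Total cost = 215.
A ships 50 of its 55, leaving 5.

5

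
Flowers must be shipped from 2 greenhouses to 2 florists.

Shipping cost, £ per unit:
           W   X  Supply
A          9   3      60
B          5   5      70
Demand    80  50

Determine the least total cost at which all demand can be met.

590

Optimal allocation:
  A to W: 10 bunches
  A to X: 50 bunches
  B to W: 70 bunches
Total cost = £590.
(Supply check: A ships 60; B ships 70.)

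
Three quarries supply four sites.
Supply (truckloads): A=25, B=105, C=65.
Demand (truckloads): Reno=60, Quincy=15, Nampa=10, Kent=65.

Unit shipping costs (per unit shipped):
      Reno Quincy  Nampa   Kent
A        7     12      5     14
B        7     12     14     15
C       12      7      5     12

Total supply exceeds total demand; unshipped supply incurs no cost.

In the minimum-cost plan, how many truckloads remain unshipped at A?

An optimal plan:
  A→Nampa: 10 × 5 = 50
  A→Kent: 15 × 14 = 210
  B→Reno: 60 × 7 = 420
  C→Quincy: 15 × 7 = 105
  C→Kent: 50 × 12 = 600
Total cost = 1385.
A ships 25 of its 25, leaving 0.

0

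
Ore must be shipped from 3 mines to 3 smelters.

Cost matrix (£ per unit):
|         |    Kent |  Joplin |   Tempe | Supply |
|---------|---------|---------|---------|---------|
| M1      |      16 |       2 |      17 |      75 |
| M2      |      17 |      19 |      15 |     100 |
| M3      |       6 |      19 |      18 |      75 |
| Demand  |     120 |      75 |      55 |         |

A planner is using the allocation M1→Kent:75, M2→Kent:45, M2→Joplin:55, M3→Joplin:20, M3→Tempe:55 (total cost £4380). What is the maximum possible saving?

Current plan cost = 75·16 + 45·17 + 55·19 + 20·19 + 55·18 = £4380.
Optimal plan:
  M1–Joplin: 75 × £2 = £150
  M2–Kent: 45 × £17 = £765
  M2–Tempe: 55 × £15 = £825
  M3–Kent: 75 × £6 = £450
Optimal cost = £2190.
Saving = 4380 − 2190 = £2190.

2190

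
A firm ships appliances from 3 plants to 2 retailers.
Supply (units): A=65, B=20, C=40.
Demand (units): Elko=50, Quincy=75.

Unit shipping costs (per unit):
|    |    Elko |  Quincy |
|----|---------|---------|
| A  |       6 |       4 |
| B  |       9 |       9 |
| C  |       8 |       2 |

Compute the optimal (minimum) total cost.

580

A cheapest plan:
  A->Elko: 30 × 6 = 180
  A->Quincy: 35 × 4 = 140
  B->Elko: 20 × 9 = 180
  C->Quincy: 40 × 2 = 80
Total = 180 + 140 + 180 + 80 = 580.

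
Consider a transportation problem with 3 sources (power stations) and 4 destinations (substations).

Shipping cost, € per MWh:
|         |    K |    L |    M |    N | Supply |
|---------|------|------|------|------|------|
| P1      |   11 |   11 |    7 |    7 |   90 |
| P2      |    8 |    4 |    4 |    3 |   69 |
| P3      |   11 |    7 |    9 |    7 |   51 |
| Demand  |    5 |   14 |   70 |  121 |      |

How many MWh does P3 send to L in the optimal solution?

14

Optimal shipments:
  P1→M: 70 × €7 = €490
  P1→N: 20 × €7 = €140
  P2→N: 69 × €3 = €207
  P3→K: 5 × €11 = €55
  P3→L: 14 × €7 = €98
  P3→N: 32 × €7 = €224
Total cost = €1214.
So P3→L carries 14 MWh.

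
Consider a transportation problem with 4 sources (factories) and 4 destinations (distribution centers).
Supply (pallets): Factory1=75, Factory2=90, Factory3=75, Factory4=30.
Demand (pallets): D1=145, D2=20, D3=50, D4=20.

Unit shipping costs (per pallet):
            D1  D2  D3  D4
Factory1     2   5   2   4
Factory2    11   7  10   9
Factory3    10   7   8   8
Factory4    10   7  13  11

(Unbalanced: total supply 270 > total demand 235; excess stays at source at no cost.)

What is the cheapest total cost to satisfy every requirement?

One minimum-cost allocation:
  Factory1–D1: 75 × 2 = 150
  Factory2–D1: 15 × 11 = 165
  Factory2–D2: 20 × 7 = 140
  Factory2–D4: 20 × 9 = 180
  Factory3–D1: 25 × 10 = 250
  Factory3–D3: 50 × 8 = 400
  Factory4–D1: 30 × 10 = 300
Total = 150 + 165 + 140 + 180 + 250 + 400 + 300 = 1585.
(Supply check: Factory1 ships 75; Factory2 ships 55; Factory3 ships 75; Factory4 ships 30.)

1585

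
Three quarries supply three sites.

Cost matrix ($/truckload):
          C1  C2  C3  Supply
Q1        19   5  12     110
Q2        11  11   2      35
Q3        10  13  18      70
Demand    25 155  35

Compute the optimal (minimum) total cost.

A cheapest plan:
  Q1->C2: 110 truckloads
  Q2->C3: 35 truckloads
  Q3->C1: 25 truckloads
  Q3->C2: 45 truckloads
Total cost = $1455.

1455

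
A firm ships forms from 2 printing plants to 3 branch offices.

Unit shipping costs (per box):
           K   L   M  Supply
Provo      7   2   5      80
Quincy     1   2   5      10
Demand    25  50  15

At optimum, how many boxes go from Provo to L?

The minimum-cost plan:
  Provo->K: 15 boxes
  Provo->L: 50 boxes
  Provo->M: 15 boxes
  Quincy->K: 10 boxes
Total cost = 290.
So Provo→L carries 50 boxes.

50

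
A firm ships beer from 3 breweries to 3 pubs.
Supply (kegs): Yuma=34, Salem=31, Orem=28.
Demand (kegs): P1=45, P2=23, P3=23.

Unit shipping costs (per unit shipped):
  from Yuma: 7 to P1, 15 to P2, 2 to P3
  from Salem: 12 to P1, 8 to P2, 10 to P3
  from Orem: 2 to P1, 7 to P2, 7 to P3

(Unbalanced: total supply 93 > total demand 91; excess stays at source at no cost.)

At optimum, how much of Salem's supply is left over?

Minimum-cost shipments:
  Yuma→P1: 11 × 7 = 77
  Yuma→P3: 23 × 2 = 46
  Salem→P1: 6 × 12 = 72
  Salem→P2: 23 × 8 = 184
  Orem→P1: 28 × 2 = 56
Total cost = 435.
Salem ships 29 of its 31, leaving 2.

2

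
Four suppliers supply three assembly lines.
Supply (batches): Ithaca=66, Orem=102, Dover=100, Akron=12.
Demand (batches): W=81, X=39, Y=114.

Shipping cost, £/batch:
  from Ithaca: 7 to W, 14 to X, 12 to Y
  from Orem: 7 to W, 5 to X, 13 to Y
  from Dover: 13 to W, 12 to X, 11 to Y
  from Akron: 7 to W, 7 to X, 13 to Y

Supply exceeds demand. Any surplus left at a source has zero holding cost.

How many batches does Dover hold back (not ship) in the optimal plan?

Minimum-cost shipments:
  Ithaca–W: 52 × £7 = £364
  Ithaca–Y: 14 × £12 = £168
  Orem–W: 29 × £7 = £203
  Orem–X: 39 × £5 = £195
  Dover–Y: 100 × £11 = £1100
Total cost = £2030.
Dover ships 100 of its 100, leaving 0.

0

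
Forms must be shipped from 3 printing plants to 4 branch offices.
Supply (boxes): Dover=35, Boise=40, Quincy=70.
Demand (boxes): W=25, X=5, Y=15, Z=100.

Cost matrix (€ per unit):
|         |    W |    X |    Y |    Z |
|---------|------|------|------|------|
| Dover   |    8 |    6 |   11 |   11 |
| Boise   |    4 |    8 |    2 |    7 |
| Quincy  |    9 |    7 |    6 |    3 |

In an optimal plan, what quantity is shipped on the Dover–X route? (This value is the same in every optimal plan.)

Optimal shipments:
  Dover->X: 5 × €6 = €30
  Dover->Z: 30 × €11 = €330
  Boise->W: 25 × €4 = €100
  Boise->Y: 15 × €2 = €30
  Quincy->Z: 70 × €3 = €210
Total cost = €700.
So Dover→X carries 5 boxes.

5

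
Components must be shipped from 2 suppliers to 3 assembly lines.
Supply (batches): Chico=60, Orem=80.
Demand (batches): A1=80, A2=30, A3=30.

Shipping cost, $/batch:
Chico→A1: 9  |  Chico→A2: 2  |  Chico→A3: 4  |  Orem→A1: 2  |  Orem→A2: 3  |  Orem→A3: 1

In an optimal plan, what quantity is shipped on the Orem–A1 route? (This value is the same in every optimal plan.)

80

Solving gives:
  Chico→A2: 30 × $2 = $60
  Chico→A3: 30 × $4 = $120
  Orem→A1: 80 × $2 = $160
Total cost = $340.
So Orem→A1 carries 80 batches.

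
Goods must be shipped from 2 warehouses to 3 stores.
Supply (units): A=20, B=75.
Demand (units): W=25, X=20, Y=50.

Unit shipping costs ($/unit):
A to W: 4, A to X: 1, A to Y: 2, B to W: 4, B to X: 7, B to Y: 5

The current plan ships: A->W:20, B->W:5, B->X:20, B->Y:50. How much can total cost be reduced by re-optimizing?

Current plan cost = 20·4 + 5·4 + 20·7 + 50·5 = $490.
Optimal plan:
  A to X: 20 × $1 = $20
  B to W: 25 × $4 = $100
  B to Y: 50 × $5 = $250
Optimal cost = $370.
Saving = 490 − 370 = $120.

120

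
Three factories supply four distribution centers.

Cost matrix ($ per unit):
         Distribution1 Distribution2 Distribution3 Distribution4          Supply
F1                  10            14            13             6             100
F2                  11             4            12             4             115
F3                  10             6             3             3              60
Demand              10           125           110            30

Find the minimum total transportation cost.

An optimal shipping plan:
  F1–Distribution1: 10 × $10 = $100
  F1–Distribution2: 10 × $14 = $140
  F1–Distribution3: 50 × $13 = $650
  F1–Distribution4: 30 × $6 = $180
  F2–Distribution2: 115 × $4 = $460
  F3–Distribution3: 60 × $3 = $180
Total = 100 + 140 + 650 + 180 + 460 + 180 = $1710.
(Supply check: F1 ships 100; F2 ships 115; F3 ships 60.)

1710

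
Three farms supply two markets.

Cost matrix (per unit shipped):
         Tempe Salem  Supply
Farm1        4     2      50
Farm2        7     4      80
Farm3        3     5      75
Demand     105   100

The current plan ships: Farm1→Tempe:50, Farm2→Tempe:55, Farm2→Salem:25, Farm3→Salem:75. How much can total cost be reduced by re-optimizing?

355

Current plan cost = 50·4 + 55·7 + 25·4 + 75·5 = 1060.
Optimal plan:
  Farm1–Tempe: 30 × 4 = 120
  Farm1–Salem: 20 × 2 = 40
  Farm2–Salem: 80 × 4 = 320
  Farm3–Tempe: 75 × 3 = 225
Optimal cost = 705.
Saving = 1060 − 705 = 355.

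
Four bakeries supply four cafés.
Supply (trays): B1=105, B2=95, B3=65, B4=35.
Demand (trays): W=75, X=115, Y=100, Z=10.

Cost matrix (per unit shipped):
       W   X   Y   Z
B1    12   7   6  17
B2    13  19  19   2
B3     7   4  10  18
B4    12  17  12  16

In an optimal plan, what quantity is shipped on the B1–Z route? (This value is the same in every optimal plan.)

0

Solving gives:
  B1–X: 40 × 7 = 280
  B1–Y: 65 × 6 = 390
  B2–W: 75 × 13 = 975
  B2–X: 10 × 19 = 190
  B2–Z: 10 × 2 = 20
  B3–X: 65 × 4 = 260
  B4–Y: 35 × 12 = 420
Total cost = 2535.
The route B1→Z is not used.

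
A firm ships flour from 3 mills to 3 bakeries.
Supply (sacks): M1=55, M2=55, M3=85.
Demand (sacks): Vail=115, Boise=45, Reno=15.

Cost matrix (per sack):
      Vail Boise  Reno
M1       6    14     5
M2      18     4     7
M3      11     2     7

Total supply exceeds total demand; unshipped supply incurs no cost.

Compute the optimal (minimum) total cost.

A cheapest plan:
  M1→Vail: 55 × 6 = 330
  M2→Boise: 20 × 4 = 80
  M2→Reno: 15 × 7 = 105
  M3→Vail: 60 × 11 = 660
  M3→Boise: 25 × 2 = 50
Total = 330 + 80 + 105 + 660 + 50 = 1225.

1225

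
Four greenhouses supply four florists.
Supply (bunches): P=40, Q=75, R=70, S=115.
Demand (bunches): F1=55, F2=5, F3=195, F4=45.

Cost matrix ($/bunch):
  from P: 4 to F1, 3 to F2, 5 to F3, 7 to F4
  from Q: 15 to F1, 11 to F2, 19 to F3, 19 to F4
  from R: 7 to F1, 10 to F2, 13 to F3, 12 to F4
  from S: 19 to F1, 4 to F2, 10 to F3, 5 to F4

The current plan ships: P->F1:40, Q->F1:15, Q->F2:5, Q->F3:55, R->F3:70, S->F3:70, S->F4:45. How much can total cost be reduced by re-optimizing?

230

Current plan cost = 40·4 + 15·15 + 5·11 + 55·19 + 70·13 + 70·10 + 45·5 = $3320.
Optimal plan:
  P→F3: 40 bunches
  Q→F2: 5 bunches
  Q→F3: 70 bunches
  R→F1: 55 bunches
  R→F3: 15 bunches
  S→F3: 70 bunches
  S→F4: 45 bunches
Optimal cost = $3090.
Saving = 3320 − 3090 = $230.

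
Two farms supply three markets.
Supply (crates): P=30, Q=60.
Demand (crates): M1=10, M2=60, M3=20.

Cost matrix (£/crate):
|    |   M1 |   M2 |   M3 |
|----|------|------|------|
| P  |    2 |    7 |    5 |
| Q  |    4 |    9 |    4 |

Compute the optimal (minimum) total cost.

An optimal shipping plan:
  P–M1: 10 crates
  P–M2: 20 crates
  Q–M2: 40 crates
  Q–M3: 20 crates
Total cost = £600.

600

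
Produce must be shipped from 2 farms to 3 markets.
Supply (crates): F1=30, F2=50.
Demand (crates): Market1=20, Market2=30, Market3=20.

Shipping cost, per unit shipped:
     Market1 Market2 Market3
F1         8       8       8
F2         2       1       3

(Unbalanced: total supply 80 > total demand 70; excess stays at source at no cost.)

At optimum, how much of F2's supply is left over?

An optimal plan:
  F1 to Market3: 20 × 8 = 160
  F2 to Market1: 20 × 2 = 40
  F2 to Market2: 30 × 1 = 30
Total cost = 230.
F2 ships 50 of its 50, leaving 0.

0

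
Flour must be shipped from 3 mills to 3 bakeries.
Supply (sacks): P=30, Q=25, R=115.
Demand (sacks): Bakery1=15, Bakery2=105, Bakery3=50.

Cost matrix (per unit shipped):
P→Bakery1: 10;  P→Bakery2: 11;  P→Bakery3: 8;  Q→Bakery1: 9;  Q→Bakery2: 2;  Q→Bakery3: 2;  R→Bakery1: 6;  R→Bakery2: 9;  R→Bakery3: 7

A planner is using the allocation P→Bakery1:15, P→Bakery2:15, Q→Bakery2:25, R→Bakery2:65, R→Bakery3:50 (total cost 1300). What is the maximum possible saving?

Current plan cost = 15·10 + 15·11 + 25·2 + 65·9 + 50·7 = 1300.
Optimal plan:
  P–Bakery3: 30 sacks
  Q–Bakery2: 25 sacks
  R–Bakery1: 15 sacks
  R–Bakery2: 80 sacks
  R–Bakery3: 20 sacks
Optimal cost = 1240.
Saving = 1300 − 1240 = 60.

60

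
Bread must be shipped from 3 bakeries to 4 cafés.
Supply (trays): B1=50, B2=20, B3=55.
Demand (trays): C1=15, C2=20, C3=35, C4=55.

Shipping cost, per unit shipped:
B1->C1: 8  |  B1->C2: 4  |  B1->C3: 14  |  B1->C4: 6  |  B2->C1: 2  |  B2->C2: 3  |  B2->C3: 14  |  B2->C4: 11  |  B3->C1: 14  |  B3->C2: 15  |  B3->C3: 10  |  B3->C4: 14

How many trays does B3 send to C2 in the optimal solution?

0

Solving gives:
  B1→C2: 15 × 4 = 60
  B1→C4: 35 × 6 = 210
  B2→C1: 15 × 2 = 30
  B2→C2: 5 × 3 = 15
  B3→C3: 35 × 10 = 350
  B3→C4: 20 × 14 = 280
Total cost = 945.
The route B3→C2 is not used.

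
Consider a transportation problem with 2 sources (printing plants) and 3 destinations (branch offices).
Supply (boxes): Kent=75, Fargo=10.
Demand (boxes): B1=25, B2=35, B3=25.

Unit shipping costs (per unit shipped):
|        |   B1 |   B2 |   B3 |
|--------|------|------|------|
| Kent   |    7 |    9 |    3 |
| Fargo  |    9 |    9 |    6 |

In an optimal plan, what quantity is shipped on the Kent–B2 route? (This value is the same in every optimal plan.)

Solving gives:
  Kent to B1: 25 boxes
  Kent to B2: 25 boxes
  Kent to B3: 25 boxes
  Fargo to B2: 10 boxes
Total cost = 565.
So Kent→B2 carries 25 boxes.

25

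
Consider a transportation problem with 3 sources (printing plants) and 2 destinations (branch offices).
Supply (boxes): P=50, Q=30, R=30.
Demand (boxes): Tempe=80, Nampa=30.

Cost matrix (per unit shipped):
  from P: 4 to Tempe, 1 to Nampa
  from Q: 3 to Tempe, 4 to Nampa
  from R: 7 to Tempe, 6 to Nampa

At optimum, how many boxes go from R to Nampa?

0

Optimal shipments:
  P→Tempe: 20 × 4 = 80
  P→Nampa: 30 × 1 = 30
  Q→Tempe: 30 × 3 = 90
  R→Tempe: 30 × 7 = 210
Total cost = 410.
The route R→Nampa is not used.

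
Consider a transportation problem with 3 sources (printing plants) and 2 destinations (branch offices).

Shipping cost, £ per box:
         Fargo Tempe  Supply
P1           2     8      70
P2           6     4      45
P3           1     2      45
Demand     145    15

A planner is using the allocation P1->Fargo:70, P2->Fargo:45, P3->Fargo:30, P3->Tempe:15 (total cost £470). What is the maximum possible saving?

45

Current plan cost = 70·2 + 45·6 + 30·1 + 15·2 = £470.
Optimal plan:
  P1->Fargo: 70 × £2 = £140
  P2->Fargo: 30 × £6 = £180
  P2->Tempe: 15 × £4 = £60
  P3->Fargo: 45 × £1 = £45
Optimal cost = £425.
Saving = 470 − 425 = £45.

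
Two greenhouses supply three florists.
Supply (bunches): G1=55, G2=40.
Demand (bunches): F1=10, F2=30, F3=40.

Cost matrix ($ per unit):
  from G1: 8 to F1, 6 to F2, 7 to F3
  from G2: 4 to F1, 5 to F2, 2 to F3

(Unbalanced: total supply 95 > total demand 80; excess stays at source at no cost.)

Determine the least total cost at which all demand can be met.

One minimum-cost allocation:
  G1→F1: 10 × $8 = $80
  G1→F2: 30 × $6 = $180
  G2→F3: 40 × $2 = $80
Total = 80 + 180 + 80 = $340.
(Supply check: G1 ships 40; G2 ships 40.)

340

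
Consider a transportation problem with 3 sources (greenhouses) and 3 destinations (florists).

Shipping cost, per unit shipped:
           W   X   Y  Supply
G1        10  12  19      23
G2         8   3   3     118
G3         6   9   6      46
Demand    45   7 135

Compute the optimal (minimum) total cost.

860

One minimum-cost allocation:
  G1->W: 23 × 10 = 230
  G2->X: 7 × 3 = 21
  G2->Y: 111 × 3 = 333
  G3->W: 22 × 6 = 132
  G3->Y: 24 × 6 = 144
Total = 230 + 21 + 333 + 132 + 144 = 860.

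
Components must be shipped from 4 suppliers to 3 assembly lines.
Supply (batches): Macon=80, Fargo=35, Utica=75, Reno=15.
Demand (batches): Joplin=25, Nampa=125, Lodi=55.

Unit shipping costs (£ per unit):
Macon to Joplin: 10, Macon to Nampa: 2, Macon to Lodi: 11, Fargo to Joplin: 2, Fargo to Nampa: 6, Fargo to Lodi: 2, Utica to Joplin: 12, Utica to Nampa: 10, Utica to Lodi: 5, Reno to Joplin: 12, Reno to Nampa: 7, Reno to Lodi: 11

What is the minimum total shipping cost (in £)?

One minimum-cost allocation:
  Macon->Nampa: 80 × £2 = £160
  Fargo->Joplin: 25 × £2 = £50
  Fargo->Nampa: 10 × £6 = £60
  Utica->Nampa: 20 × £10 = £200
  Utica->Lodi: 55 × £5 = £275
  Reno->Nampa: 15 × £7 = £105
Total = 160 + 50 + 60 + 200 + 275 + 105 = £850.

850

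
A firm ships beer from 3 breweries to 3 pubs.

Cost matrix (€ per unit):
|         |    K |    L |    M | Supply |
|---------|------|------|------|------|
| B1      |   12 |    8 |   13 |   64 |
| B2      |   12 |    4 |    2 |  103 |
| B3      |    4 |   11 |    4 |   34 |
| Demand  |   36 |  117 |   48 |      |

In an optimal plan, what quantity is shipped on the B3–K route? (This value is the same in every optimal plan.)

The minimum-cost plan:
  B1->K: 2 × €12 = €24
  B1->L: 62 × €8 = €496
  B2->L: 55 × €4 = €220
  B2->M: 48 × €2 = €96
  B3->K: 34 × €4 = €136
Total cost = €972.
So B3→K carries 34 kegs.

34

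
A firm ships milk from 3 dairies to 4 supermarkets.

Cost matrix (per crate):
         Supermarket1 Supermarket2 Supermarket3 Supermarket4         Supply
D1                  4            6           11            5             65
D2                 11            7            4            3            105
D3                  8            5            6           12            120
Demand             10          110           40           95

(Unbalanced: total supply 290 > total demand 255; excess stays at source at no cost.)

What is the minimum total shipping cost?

Optimal allocation:
  D1 to Supermarket1: 10 crates
  D1 to Supermarket4: 20 crates
  D2 to Supermarket3: 30 crates
  D2 to Supermarket4: 75 crates
  D3 to Supermarket2: 110 crates
  D3 to Supermarket3: 10 crates
Total cost = 1095.

1095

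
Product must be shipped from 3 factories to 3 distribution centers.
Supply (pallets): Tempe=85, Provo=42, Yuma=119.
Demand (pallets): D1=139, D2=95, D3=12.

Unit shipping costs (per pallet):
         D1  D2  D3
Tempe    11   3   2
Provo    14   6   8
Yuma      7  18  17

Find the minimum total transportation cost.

Optimal allocation:
  Tempe to D2: 73 pallets
  Tempe to D3: 12 pallets
  Provo to D1: 20 pallets
  Provo to D2: 22 pallets
  Yuma to D1: 119 pallets
Total cost = 1488.

1488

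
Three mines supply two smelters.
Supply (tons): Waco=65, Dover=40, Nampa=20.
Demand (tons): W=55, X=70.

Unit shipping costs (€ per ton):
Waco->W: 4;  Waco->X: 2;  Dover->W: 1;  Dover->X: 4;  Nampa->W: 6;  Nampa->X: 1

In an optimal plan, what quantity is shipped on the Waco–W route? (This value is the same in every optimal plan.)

Solving gives:
  Waco–W: 15 tons
  Waco–X: 50 tons
  Dover–W: 40 tons
  Nampa–X: 20 tons
Total cost = €220.
So Waco→W carries 15 tons.

15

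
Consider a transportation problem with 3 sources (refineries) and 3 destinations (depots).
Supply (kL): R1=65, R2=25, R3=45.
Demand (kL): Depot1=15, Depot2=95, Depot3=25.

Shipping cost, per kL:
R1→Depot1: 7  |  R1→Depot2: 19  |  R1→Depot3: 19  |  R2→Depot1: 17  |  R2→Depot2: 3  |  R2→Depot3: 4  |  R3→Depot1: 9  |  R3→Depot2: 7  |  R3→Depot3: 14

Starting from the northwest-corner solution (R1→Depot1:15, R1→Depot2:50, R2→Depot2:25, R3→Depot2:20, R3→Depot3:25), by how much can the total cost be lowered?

175

Current plan cost = 15·7 + 50·19 + 25·3 + 20·7 + 25·14 = 1620.
Optimal plan:
  R1–Depot1: 15 kL
  R1–Depot2: 25 kL
  R1–Depot3: 25 kL
  R2–Depot2: 25 kL
  R3–Depot2: 45 kL
Optimal cost = 1445.
Saving = 1620 − 1445 = 175.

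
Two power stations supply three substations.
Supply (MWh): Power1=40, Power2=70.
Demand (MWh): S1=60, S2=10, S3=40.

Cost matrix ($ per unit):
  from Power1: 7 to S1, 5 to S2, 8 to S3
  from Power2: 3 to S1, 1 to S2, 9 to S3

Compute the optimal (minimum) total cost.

An optimal shipping plan:
  Power1→S3: 40 × $8 = $320
  Power2→S1: 60 × $3 = $180
  Power2→S2: 10 × $1 = $10
Total = 320 + 180 + 10 = $510.

510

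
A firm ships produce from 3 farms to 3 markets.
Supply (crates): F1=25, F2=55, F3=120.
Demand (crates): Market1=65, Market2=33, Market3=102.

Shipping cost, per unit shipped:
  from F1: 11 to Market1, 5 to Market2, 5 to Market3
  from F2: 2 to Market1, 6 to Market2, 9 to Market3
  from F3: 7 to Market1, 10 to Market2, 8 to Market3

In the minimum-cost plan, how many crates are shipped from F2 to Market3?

0

The minimum-cost plan:
  F1–Market2: 25 × 5 = 125
  F2–Market1: 55 × 2 = 110
  F3–Market1: 10 × 7 = 70
  F3–Market2: 8 × 10 = 80
  F3–Market3: 102 × 8 = 816
Total cost = 1201.
The route F2→Market3 is not used.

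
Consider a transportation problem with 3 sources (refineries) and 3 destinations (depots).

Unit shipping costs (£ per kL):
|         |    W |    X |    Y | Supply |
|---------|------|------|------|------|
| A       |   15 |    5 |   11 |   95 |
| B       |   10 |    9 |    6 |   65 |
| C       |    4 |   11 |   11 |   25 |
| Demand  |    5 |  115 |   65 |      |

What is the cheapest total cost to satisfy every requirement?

1105

Optimal allocation:
  A→X: 95 × £5 = £475
  B→Y: 65 × £6 = £390
  C→W: 5 × £4 = £20
  C→X: 20 × £11 = £220
Total = 475 + 390 + 20 + 220 = £1105.
(Supply check: A ships 95; B ships 65; C ships 25.)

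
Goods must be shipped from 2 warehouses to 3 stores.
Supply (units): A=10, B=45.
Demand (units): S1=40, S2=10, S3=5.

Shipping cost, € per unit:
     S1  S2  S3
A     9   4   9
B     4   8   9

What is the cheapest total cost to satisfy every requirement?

One minimum-cost allocation:
  A–S2: 10 × €4 = €40
  B–S1: 40 × €4 = €160
  B–S3: 5 × €9 = €45
Total = 40 + 160 + 45 = €245.
(Supply check: A ships 10; B ships 45.)

245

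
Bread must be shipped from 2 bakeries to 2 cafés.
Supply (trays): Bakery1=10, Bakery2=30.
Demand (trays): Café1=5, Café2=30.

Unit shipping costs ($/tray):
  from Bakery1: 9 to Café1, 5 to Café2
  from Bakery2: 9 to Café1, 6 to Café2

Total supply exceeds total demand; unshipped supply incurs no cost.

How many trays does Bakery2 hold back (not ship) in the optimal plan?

5

An optimal plan:
  Bakery1–Café2: 10 trays
  Bakery2–Café1: 5 trays
  Bakery2–Café2: 20 trays
Total cost = $215.
Bakery2 ships 25 of its 30, leaving 5.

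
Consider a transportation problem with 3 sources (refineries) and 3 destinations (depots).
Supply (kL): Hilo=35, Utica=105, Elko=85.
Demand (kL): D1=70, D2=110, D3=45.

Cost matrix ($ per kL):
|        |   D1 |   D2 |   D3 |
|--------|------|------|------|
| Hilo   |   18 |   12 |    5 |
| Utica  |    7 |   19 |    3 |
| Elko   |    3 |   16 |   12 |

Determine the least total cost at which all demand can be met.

2145

A cheapest plan:
  Hilo→D2: 35 × $12 = $420
  Utica→D2: 60 × $19 = $1140
  Utica→D3: 45 × $3 = $135
  Elko→D1: 70 × $3 = $210
  Elko→D2: 15 × $16 = $240
Total = 420 + 1140 + 135 + 210 + 240 = $2145.
(Supply check: Hilo ships 35; Utica ships 105; Elko ships 85.)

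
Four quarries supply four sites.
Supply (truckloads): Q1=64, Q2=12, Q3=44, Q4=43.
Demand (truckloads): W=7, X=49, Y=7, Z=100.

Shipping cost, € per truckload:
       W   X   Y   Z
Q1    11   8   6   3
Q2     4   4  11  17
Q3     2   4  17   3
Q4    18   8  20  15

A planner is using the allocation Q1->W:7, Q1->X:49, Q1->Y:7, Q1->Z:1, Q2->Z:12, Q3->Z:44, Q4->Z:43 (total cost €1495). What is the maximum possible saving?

759

Current plan cost = 7·11 + 49·8 + 7·6 + 1·3 + 12·17 + 44·3 + 43·15 = €1495.
Optimal plan:
  Q1→Y: 7 × €6 = €42
  Q1→Z: 57 × €3 = €171
  Q2→W: 6 × €4 = €24
  Q2→X: 6 × €4 = €24
  Q3→W: 1 × €2 = €2
  Q3→Z: 43 × €3 = €129
  Q4→X: 43 × €8 = €344
Optimal cost = €736.
Saving = 1495 − 736 = €759.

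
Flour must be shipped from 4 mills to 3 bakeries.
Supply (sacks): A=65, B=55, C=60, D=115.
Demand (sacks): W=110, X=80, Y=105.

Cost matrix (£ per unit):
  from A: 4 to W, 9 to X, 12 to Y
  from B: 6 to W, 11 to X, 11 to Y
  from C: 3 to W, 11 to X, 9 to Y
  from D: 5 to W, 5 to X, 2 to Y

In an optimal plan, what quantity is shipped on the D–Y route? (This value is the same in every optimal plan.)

The minimum-cost plan:
  A–X: 65 × £9 = £585
  B–W: 50 × £6 = £300
  B–X: 5 × £11 = £55
  C–W: 60 × £3 = £180
  D–X: 10 × £5 = £50
  D–Y: 105 × £2 = £210
Total cost = £1380.
So D→Y carries 105 sacks.

105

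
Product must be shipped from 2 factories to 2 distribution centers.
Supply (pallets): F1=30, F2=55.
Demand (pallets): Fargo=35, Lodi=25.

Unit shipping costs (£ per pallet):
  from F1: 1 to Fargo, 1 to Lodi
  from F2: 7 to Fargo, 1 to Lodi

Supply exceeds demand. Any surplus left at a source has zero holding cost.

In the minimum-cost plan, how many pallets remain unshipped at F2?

An optimal plan:
  F1→Fargo: 30 × £1 = £30
  F2→Fargo: 5 × £7 = £35
  F2→Lodi: 25 × £1 = £25
Total cost = £90.
F2 ships 30 of its 55, leaving 25.

25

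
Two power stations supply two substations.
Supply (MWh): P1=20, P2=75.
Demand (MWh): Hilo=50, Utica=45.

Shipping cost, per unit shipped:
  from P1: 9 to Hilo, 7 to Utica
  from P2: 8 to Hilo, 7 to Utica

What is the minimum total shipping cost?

715

One minimum-cost allocation:
  P1->Utica: 20 MWh
  P2->Hilo: 50 MWh
  P2->Utica: 25 MWh
Total cost = 715.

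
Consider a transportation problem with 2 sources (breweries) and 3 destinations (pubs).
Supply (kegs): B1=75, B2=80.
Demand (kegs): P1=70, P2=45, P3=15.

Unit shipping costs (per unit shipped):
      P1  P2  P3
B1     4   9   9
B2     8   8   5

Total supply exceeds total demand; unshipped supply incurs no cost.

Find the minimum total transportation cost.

715

One minimum-cost allocation:
  B1->P1: 70 × 4 = 280
  B2->P2: 45 × 8 = 360
  B2->P3: 15 × 5 = 75
Total = 280 + 360 + 75 = 715.
(Supply check: B1 ships 70; B2 ships 60.)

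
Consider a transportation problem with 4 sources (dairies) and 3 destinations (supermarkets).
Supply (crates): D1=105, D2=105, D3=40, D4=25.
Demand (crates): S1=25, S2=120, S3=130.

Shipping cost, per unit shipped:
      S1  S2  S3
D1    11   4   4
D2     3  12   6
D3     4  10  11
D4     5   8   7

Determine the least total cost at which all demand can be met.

1475

An optimal shipping plan:
  D1 to S2: 105 crates
  D2 to S3: 105 crates
  D3 to S1: 25 crates
  D3 to S2: 15 crates
  D4 to S3: 25 crates
Total cost = 1475.
(Supply check: D1 ships 105; D2 ships 105; D3 ships 40; D4 ships 25.)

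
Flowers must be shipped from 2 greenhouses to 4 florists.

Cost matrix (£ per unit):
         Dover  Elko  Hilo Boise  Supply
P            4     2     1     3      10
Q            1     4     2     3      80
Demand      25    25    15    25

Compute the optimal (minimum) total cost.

210

One minimum-cost allocation:
  P->Elko: 10 × £2 = £20
  Q->Dover: 25 × £1 = £25
  Q->Elko: 15 × £4 = £60
  Q->Hilo: 15 × £2 = £30
  Q->Boise: 25 × £3 = £75
Total = 20 + 25 + 60 + 30 + 75 = £210.
(Supply check: P ships 10; Q ships 80.)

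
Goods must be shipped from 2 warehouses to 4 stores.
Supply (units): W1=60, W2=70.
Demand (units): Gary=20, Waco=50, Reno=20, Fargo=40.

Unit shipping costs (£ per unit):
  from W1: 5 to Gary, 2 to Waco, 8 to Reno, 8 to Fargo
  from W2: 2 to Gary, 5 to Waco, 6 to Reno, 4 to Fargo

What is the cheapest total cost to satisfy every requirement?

A cheapest plan:
  W1–Waco: 50 × £2 = £100
  W1–Reno: 10 × £8 = £80
  W2–Gary: 20 × £2 = £40
  W2–Reno: 10 × £6 = £60
  W2–Fargo: 40 × £4 = £160
Total = 100 + 80 + 40 + 60 + 160 = £440.

440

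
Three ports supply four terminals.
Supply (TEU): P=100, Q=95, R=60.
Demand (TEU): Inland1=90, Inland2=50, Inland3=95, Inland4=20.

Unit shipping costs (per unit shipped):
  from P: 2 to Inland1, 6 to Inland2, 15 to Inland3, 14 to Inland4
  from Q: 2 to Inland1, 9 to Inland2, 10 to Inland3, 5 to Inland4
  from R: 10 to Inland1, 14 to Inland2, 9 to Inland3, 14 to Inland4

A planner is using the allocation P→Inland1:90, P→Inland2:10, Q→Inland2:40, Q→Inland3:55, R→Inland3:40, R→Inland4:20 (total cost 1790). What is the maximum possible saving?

Current plan cost = 90·2 + 10·6 + 40·9 + 55·10 + 40·9 + 20·14 = 1790.
Optimal plan:
  P→Inland1: 50 × 2 = 100
  P→Inland2: 50 × 6 = 300
  Q→Inland1: 40 × 2 = 80
  Q→Inland3: 35 × 10 = 350
  Q→Inland4: 20 × 5 = 100
  R→Inland3: 60 × 9 = 540
Optimal cost = 1470.
Saving = 1790 − 1470 = 320.

320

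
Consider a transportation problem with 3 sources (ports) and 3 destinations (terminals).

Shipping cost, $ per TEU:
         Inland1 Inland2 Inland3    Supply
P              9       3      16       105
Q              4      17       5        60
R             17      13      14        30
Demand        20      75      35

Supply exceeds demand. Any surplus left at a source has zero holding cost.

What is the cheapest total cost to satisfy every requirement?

One minimum-cost allocation:
  P–Inland2: 75 TEU
  Q–Inland1: 20 TEU
  Q–Inland3: 35 TEU
Total cost = $480.

480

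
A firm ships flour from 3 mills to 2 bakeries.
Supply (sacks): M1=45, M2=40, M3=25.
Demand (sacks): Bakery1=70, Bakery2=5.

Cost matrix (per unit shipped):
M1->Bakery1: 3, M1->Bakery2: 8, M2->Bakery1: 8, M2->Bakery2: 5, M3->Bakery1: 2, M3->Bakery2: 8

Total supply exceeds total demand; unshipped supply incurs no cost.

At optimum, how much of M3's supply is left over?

0

An optimal plan:
  M1→Bakery1: 45 sacks
  M2→Bakery2: 5 sacks
  M3→Bakery1: 25 sacks
Total cost = 210.
M3 ships 25 of its 25, leaving 0.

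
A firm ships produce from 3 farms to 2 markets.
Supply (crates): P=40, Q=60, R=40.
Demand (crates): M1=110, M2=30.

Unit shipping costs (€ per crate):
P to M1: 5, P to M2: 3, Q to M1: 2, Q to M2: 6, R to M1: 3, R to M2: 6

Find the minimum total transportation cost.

380

Optimal allocation:
  P–M1: 10 × €5 = €50
  P–M2: 30 × €3 = €90
  Q–M1: 60 × €2 = €120
  R–M1: 40 × €3 = €120
Total = 50 + 90 + 120 + 120 = €380.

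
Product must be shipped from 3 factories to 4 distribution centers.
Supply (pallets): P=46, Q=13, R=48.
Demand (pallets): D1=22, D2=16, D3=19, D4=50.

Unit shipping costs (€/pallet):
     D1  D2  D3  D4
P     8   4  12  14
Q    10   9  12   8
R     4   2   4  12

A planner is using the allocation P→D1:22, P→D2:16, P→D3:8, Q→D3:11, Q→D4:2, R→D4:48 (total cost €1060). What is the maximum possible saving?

224

Current plan cost = 22·8 + 16·4 + 8·12 + 11·12 + 2·8 + 48·12 = €1060.
Optimal plan:
  P->D2: 9 pallets
  P->D4: 37 pallets
  Q->D4: 13 pallets
  R->D1: 22 pallets
  R->D2: 7 pallets
  R->D3: 19 pallets
Optimal cost = €836.
Saving = 1060 − 836 = €224.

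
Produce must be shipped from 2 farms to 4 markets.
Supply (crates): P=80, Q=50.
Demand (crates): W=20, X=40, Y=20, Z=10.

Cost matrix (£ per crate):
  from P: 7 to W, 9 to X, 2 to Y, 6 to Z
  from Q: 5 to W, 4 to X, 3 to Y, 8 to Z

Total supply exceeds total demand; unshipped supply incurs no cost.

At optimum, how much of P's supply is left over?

Minimum-cost shipments:
  P→W: 10 × £7 = £70
  P→Y: 20 × £2 = £40
  P→Z: 10 × £6 = £60
  Q→W: 10 × £5 = £50
  Q→X: 40 × £4 = £160
Total cost = £380.
P ships 40 of its 80, leaving 40.

40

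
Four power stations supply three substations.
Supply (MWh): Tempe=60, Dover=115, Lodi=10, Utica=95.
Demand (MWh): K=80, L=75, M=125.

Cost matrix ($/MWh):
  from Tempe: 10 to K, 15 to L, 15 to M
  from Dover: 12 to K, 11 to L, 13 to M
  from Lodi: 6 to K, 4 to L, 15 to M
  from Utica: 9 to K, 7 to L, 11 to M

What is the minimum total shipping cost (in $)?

2880

A cheapest plan:
  Tempe→K: 60 × $10 = $600
  Dover→M: 115 × $13 = $1495
  Lodi→K: 10 × $6 = $60
  Utica→K: 10 × $9 = $90
  Utica→L: 75 × $7 = $525
  Utica→M: 10 × $11 = $110
Total = 600 + 1495 + 60 + 90 + 525 + 110 = $2880.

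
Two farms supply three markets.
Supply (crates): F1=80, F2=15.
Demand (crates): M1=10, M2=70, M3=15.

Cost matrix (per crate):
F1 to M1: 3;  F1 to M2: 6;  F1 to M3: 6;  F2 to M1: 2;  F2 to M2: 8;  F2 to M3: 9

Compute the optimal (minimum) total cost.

540

Optimal allocation:
  F1→M2: 65 × 6 = 390
  F1→M3: 15 × 6 = 90
  F2→M1: 10 × 2 = 20
  F2→M2: 5 × 8 = 40
Total = 390 + 90 + 20 + 40 = 540.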